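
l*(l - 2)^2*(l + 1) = l^4 - 3*l^3 + 4*l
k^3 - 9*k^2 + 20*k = k*(k - 5)*(k - 4)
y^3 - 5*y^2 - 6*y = y*(y - 6)*(y + 1)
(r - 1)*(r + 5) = r^2 + 4*r - 5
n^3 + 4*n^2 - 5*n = n*(n - 1)*(n + 5)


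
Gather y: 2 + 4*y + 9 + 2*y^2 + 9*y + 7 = 2*y^2 + 13*y + 18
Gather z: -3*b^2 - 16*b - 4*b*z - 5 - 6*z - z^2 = -3*b^2 - 16*b - z^2 + z*(-4*b - 6) - 5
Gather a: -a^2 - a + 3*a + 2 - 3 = -a^2 + 2*a - 1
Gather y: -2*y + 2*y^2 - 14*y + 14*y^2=16*y^2 - 16*y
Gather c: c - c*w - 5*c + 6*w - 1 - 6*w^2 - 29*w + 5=c*(-w - 4) - 6*w^2 - 23*w + 4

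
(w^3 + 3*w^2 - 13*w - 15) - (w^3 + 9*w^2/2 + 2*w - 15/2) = -3*w^2/2 - 15*w - 15/2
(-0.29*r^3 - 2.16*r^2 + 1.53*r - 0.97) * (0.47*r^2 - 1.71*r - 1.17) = -0.1363*r^5 - 0.5193*r^4 + 4.752*r^3 - 0.545*r^2 - 0.1314*r + 1.1349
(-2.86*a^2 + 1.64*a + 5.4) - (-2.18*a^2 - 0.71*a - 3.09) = -0.68*a^2 + 2.35*a + 8.49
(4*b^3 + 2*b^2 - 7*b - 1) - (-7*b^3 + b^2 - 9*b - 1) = 11*b^3 + b^2 + 2*b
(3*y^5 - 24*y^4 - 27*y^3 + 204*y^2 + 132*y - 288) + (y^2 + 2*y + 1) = 3*y^5 - 24*y^4 - 27*y^3 + 205*y^2 + 134*y - 287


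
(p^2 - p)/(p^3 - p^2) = 1/p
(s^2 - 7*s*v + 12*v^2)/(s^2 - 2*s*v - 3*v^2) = (s - 4*v)/(s + v)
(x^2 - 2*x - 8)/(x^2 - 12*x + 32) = (x + 2)/(x - 8)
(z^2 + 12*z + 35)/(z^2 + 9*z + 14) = (z + 5)/(z + 2)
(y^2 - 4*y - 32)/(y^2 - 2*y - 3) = (-y^2 + 4*y + 32)/(-y^2 + 2*y + 3)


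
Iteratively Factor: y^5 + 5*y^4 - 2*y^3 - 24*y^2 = (y + 4)*(y^4 + y^3 - 6*y^2) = y*(y + 4)*(y^3 + y^2 - 6*y) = y*(y + 3)*(y + 4)*(y^2 - 2*y) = y*(y - 2)*(y + 3)*(y + 4)*(y)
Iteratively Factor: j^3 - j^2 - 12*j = (j - 4)*(j^2 + 3*j) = (j - 4)*(j + 3)*(j)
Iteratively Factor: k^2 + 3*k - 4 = (k + 4)*(k - 1)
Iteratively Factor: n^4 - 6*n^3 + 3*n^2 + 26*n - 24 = (n + 2)*(n^3 - 8*n^2 + 19*n - 12) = (n - 3)*(n + 2)*(n^2 - 5*n + 4) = (n - 3)*(n - 1)*(n + 2)*(n - 4)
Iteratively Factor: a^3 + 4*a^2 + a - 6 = (a + 3)*(a^2 + a - 2) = (a + 2)*(a + 3)*(a - 1)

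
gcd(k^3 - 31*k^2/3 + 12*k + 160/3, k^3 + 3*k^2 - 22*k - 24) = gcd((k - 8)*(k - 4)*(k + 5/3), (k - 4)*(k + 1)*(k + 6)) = k - 4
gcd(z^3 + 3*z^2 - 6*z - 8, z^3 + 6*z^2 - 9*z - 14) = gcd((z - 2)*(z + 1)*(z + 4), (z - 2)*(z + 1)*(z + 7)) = z^2 - z - 2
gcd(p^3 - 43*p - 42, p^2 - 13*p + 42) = p - 7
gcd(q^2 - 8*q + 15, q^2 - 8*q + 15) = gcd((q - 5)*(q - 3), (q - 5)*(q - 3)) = q^2 - 8*q + 15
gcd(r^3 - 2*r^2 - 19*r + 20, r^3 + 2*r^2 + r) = 1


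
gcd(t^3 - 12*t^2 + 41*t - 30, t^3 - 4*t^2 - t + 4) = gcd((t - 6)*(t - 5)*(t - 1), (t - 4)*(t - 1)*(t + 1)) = t - 1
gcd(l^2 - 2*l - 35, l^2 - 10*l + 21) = l - 7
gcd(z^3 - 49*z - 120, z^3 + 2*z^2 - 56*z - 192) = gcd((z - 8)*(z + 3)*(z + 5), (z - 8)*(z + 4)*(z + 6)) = z - 8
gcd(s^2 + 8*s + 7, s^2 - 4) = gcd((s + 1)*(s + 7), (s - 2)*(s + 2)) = 1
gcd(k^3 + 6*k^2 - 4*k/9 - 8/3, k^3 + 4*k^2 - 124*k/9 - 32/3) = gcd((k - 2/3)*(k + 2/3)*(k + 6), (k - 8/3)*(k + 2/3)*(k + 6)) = k^2 + 20*k/3 + 4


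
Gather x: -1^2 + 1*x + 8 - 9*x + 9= 16 - 8*x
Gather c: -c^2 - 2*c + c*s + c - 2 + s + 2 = -c^2 + c*(s - 1) + s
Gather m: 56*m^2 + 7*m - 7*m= 56*m^2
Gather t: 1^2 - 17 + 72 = 56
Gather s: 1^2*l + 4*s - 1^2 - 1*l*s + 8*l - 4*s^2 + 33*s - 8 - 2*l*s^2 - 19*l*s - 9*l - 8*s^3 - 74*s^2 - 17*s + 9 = -8*s^3 + s^2*(-2*l - 78) + s*(20 - 20*l)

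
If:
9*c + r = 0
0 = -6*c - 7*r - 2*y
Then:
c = 2*y/57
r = -6*y/19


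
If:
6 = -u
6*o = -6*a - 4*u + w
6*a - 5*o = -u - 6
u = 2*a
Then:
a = -3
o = -18/5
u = -6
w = -318/5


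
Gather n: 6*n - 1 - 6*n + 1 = 0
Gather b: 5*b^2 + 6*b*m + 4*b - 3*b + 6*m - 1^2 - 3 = 5*b^2 + b*(6*m + 1) + 6*m - 4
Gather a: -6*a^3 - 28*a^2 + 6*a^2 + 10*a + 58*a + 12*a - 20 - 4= -6*a^3 - 22*a^2 + 80*a - 24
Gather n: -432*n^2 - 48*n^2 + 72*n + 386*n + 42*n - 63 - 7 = -480*n^2 + 500*n - 70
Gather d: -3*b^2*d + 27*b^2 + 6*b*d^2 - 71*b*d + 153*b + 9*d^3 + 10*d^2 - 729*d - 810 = 27*b^2 + 153*b + 9*d^3 + d^2*(6*b + 10) + d*(-3*b^2 - 71*b - 729) - 810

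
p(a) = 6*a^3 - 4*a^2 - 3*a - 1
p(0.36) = -2.32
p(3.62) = 220.35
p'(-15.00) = 4167.00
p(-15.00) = -21106.00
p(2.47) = 57.60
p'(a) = 18*a^2 - 8*a - 3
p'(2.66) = 103.08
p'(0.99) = 6.72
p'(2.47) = 87.06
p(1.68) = 11.12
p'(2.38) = 79.92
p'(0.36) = -3.55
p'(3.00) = 135.00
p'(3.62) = 203.92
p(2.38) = 50.09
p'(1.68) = 34.36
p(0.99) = -2.07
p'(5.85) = 566.20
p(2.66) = 75.64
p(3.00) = 116.00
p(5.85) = 1045.77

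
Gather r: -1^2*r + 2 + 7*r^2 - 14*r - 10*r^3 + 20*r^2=-10*r^3 + 27*r^2 - 15*r + 2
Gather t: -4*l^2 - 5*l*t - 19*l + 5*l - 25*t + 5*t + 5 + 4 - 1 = -4*l^2 - 14*l + t*(-5*l - 20) + 8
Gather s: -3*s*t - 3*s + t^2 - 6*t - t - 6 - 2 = s*(-3*t - 3) + t^2 - 7*t - 8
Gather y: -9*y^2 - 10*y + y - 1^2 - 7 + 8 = -9*y^2 - 9*y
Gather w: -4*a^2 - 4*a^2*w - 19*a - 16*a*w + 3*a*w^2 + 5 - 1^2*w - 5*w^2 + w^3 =-4*a^2 - 19*a + w^3 + w^2*(3*a - 5) + w*(-4*a^2 - 16*a - 1) + 5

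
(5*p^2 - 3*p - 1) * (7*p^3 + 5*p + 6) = 35*p^5 - 21*p^4 + 18*p^3 + 15*p^2 - 23*p - 6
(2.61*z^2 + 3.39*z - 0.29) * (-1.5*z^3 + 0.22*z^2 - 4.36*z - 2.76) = -3.915*z^5 - 4.5108*z^4 - 10.1988*z^3 - 22.0478*z^2 - 8.092*z + 0.8004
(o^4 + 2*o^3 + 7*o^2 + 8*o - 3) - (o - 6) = o^4 + 2*o^3 + 7*o^2 + 7*o + 3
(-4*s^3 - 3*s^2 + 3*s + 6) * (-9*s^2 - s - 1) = 36*s^5 + 31*s^4 - 20*s^3 - 54*s^2 - 9*s - 6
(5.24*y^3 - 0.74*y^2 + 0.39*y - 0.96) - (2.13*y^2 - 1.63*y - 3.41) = 5.24*y^3 - 2.87*y^2 + 2.02*y + 2.45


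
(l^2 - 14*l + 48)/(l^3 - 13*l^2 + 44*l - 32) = (l - 6)/(l^2 - 5*l + 4)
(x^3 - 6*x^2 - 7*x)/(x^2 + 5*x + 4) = x*(x - 7)/(x + 4)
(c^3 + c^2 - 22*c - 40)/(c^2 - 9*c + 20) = (c^2 + 6*c + 8)/(c - 4)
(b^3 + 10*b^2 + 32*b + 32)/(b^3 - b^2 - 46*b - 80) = (b^2 + 8*b + 16)/(b^2 - 3*b - 40)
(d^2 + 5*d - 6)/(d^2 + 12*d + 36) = (d - 1)/(d + 6)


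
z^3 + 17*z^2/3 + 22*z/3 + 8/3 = (z + 2/3)*(z + 1)*(z + 4)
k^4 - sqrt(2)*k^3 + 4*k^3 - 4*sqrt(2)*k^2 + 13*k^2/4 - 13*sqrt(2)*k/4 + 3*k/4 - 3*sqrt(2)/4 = (k + 1/2)^2*(k + 3)*(k - sqrt(2))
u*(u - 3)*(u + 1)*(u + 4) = u^4 + 2*u^3 - 11*u^2 - 12*u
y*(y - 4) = y^2 - 4*y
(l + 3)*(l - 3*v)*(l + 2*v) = l^3 - l^2*v + 3*l^2 - 6*l*v^2 - 3*l*v - 18*v^2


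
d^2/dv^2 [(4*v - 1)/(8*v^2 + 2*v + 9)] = 8*(-24*v*(8*v^2 + 2*v + 9) + (4*v - 1)*(8*v + 1)^2)/(8*v^2 + 2*v + 9)^3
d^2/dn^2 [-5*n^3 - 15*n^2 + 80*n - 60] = -30*n - 30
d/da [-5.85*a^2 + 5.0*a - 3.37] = 5.0 - 11.7*a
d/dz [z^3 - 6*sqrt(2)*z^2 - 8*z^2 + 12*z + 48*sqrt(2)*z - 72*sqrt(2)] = 3*z^2 - 12*sqrt(2)*z - 16*z + 12 + 48*sqrt(2)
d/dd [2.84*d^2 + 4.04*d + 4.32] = 5.68*d + 4.04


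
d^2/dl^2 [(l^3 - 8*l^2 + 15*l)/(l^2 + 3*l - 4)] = 8*(13*l^3 - 33*l^2 + 57*l + 13)/(l^6 + 9*l^5 + 15*l^4 - 45*l^3 - 60*l^2 + 144*l - 64)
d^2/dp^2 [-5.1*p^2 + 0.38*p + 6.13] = -10.2000000000000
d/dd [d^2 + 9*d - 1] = 2*d + 9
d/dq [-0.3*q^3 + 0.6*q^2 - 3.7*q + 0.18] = -0.9*q^2 + 1.2*q - 3.7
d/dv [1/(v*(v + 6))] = 2*(-v - 3)/(v^2*(v^2 + 12*v + 36))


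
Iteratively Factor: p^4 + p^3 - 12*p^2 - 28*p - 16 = (p + 1)*(p^3 - 12*p - 16) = (p + 1)*(p + 2)*(p^2 - 2*p - 8) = (p - 4)*(p + 1)*(p + 2)*(p + 2)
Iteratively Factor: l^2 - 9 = (l - 3)*(l + 3)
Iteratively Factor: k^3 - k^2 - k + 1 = (k + 1)*(k^2 - 2*k + 1) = (k - 1)*(k + 1)*(k - 1)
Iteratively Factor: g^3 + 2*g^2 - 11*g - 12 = (g + 4)*(g^2 - 2*g - 3) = (g + 1)*(g + 4)*(g - 3)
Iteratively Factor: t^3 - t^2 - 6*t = (t)*(t^2 - t - 6) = t*(t - 3)*(t + 2)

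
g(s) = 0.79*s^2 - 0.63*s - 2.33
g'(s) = 1.58*s - 0.63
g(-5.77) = 27.61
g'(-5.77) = -9.75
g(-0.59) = -1.68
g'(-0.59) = -1.56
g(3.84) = 6.90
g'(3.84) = 5.44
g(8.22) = 45.87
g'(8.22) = 12.36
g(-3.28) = 8.24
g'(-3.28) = -5.81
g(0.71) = -2.38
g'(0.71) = 0.49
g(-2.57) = 4.51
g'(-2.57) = -4.69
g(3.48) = 5.04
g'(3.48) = 4.87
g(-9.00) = 67.33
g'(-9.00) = -14.85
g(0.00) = -2.33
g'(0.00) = -0.63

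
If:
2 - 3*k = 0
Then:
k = 2/3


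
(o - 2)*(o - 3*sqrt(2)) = o^2 - 3*sqrt(2)*o - 2*o + 6*sqrt(2)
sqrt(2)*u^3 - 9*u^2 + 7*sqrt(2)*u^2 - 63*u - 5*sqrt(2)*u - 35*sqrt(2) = (u + 7)*(u - 5*sqrt(2))*(sqrt(2)*u + 1)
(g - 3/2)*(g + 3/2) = g^2 - 9/4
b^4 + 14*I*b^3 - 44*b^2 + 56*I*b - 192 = (b - 2*I)*(b + 2*I)*(b + 6*I)*(b + 8*I)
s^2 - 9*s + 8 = (s - 8)*(s - 1)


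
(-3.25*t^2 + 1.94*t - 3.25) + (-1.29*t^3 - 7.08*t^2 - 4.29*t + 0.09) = -1.29*t^3 - 10.33*t^2 - 2.35*t - 3.16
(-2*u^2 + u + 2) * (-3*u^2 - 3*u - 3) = 6*u^4 + 3*u^3 - 3*u^2 - 9*u - 6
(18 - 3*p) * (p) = -3*p^2 + 18*p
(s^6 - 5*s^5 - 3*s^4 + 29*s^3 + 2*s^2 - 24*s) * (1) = s^6 - 5*s^5 - 3*s^4 + 29*s^3 + 2*s^2 - 24*s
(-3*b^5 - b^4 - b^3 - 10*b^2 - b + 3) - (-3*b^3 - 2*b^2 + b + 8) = -3*b^5 - b^4 + 2*b^3 - 8*b^2 - 2*b - 5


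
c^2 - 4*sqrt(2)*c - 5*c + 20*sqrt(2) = (c - 5)*(c - 4*sqrt(2))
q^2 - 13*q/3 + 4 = (q - 3)*(q - 4/3)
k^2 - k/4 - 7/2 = (k - 2)*(k + 7/4)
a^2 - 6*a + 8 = (a - 4)*(a - 2)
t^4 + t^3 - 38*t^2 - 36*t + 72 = (t - 6)*(t - 1)*(t + 2)*(t + 6)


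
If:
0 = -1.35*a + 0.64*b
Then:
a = 0.474074074074074*b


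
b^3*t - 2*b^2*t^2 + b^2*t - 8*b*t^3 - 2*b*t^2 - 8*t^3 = (b - 4*t)*(b + 2*t)*(b*t + t)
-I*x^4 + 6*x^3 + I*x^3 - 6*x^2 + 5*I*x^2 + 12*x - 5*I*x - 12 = (x - I)*(x + 3*I)*(x + 4*I)*(-I*x + I)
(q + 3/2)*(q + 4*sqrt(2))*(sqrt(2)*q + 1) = sqrt(2)*q^3 + 3*sqrt(2)*q^2/2 + 9*q^2 + 4*sqrt(2)*q + 27*q/2 + 6*sqrt(2)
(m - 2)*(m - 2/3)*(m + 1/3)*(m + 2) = m^4 - m^3/3 - 38*m^2/9 + 4*m/3 + 8/9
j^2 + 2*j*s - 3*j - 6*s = (j - 3)*(j + 2*s)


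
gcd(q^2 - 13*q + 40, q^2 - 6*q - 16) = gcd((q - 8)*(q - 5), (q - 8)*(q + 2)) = q - 8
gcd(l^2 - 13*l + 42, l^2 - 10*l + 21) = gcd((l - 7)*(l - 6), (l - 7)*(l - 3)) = l - 7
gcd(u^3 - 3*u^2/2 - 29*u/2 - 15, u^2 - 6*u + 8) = 1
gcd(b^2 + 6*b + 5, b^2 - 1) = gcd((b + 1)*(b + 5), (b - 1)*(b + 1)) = b + 1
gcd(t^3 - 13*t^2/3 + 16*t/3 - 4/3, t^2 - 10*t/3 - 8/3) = 1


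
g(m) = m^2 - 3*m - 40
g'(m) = 2*m - 3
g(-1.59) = -32.70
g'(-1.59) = -6.18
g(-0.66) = -37.58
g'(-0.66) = -4.32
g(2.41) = -41.42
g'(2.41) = 1.82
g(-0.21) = -39.33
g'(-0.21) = -3.42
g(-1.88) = -30.83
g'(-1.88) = -6.76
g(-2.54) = -25.93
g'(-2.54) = -8.08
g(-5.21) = 2.77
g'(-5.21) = -13.42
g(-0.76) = -37.14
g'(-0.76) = -4.52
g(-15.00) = 230.00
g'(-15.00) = -33.00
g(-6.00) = 14.00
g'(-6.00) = -15.00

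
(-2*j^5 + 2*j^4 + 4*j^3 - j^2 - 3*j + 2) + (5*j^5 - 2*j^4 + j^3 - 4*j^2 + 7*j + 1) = 3*j^5 + 5*j^3 - 5*j^2 + 4*j + 3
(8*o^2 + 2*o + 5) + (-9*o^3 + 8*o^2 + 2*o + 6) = -9*o^3 + 16*o^2 + 4*o + 11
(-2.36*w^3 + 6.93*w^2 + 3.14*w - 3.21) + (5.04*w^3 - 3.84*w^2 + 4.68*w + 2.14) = 2.68*w^3 + 3.09*w^2 + 7.82*w - 1.07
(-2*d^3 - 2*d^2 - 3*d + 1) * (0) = 0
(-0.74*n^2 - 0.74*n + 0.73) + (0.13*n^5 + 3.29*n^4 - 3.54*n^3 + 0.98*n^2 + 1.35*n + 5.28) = 0.13*n^5 + 3.29*n^4 - 3.54*n^3 + 0.24*n^2 + 0.61*n + 6.01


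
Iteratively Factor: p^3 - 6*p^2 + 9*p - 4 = (p - 1)*(p^2 - 5*p + 4) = (p - 4)*(p - 1)*(p - 1)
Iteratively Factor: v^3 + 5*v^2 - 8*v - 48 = (v + 4)*(v^2 + v - 12) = (v - 3)*(v + 4)*(v + 4)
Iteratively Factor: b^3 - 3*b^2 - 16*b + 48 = (b - 3)*(b^2 - 16) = (b - 4)*(b - 3)*(b + 4)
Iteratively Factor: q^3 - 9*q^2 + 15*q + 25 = (q + 1)*(q^2 - 10*q + 25) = (q - 5)*(q + 1)*(q - 5)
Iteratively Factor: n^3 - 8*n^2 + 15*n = (n)*(n^2 - 8*n + 15) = n*(n - 3)*(n - 5)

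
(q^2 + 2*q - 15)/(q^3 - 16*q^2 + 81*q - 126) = (q + 5)/(q^2 - 13*q + 42)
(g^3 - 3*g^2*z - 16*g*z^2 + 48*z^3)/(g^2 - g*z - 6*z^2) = (g^2 - 16*z^2)/(g + 2*z)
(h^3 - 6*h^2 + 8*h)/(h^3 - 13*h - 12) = h*(h - 2)/(h^2 + 4*h + 3)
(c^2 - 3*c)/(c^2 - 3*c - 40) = c*(3 - c)/(-c^2 + 3*c + 40)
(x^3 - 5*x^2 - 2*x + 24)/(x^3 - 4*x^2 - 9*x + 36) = (x + 2)/(x + 3)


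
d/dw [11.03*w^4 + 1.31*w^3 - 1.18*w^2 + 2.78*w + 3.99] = 44.12*w^3 + 3.93*w^2 - 2.36*w + 2.78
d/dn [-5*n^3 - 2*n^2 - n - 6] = -15*n^2 - 4*n - 1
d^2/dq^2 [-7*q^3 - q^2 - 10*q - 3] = -42*q - 2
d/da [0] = 0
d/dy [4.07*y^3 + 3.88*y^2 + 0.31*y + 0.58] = 12.21*y^2 + 7.76*y + 0.31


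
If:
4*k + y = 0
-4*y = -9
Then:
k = -9/16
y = 9/4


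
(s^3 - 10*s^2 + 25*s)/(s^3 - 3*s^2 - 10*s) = (s - 5)/(s + 2)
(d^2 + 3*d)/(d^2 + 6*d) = (d + 3)/(d + 6)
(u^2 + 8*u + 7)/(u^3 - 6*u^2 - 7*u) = (u + 7)/(u*(u - 7))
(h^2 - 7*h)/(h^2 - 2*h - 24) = h*(7 - h)/(-h^2 + 2*h + 24)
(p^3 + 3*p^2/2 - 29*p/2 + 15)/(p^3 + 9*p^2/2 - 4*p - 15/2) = (p - 2)/(p + 1)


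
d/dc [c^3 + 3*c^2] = 3*c*(c + 2)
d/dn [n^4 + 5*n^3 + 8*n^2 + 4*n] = 4*n^3 + 15*n^2 + 16*n + 4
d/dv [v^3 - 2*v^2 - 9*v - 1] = 3*v^2 - 4*v - 9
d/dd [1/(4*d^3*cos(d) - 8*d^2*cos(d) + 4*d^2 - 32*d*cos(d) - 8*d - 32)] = (d^3*sin(d) - 2*d^2*sin(d) - 3*d^2*cos(d) - 8*d*sin(d) + 4*d*cos(d) - 2*d + 8*cos(d) + 2)/(4*(d - 4)^2*(d + 2)^2*(d*cos(d) + 1)^2)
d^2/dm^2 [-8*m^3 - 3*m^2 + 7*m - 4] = -48*m - 6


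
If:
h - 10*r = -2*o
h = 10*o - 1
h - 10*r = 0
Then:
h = -1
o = 0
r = -1/10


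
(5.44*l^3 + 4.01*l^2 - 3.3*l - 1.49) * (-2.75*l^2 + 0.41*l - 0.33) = -14.96*l^5 - 8.7971*l^4 + 8.9239*l^3 + 1.4212*l^2 + 0.4781*l + 0.4917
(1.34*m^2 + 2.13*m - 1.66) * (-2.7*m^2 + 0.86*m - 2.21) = -3.618*m^4 - 4.5986*m^3 + 3.3524*m^2 - 6.1349*m + 3.6686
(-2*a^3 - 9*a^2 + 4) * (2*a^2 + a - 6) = -4*a^5 - 20*a^4 + 3*a^3 + 62*a^2 + 4*a - 24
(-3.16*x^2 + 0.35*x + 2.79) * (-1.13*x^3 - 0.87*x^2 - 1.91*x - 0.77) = 3.5708*x^5 + 2.3537*x^4 + 2.5784*x^3 - 0.6626*x^2 - 5.5984*x - 2.1483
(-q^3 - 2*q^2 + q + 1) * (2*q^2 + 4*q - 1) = -2*q^5 - 8*q^4 - 5*q^3 + 8*q^2 + 3*q - 1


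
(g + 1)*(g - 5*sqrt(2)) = g^2 - 5*sqrt(2)*g + g - 5*sqrt(2)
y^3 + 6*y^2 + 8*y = y*(y + 2)*(y + 4)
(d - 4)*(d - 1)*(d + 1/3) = d^3 - 14*d^2/3 + 7*d/3 + 4/3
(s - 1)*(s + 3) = s^2 + 2*s - 3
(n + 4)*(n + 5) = n^2 + 9*n + 20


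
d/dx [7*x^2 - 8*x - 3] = 14*x - 8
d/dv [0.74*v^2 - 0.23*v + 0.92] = 1.48*v - 0.23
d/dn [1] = 0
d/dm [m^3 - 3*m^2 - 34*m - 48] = 3*m^2 - 6*m - 34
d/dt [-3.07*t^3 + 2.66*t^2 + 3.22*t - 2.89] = -9.21*t^2 + 5.32*t + 3.22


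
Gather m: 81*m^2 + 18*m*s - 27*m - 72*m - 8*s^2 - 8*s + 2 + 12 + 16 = 81*m^2 + m*(18*s - 99) - 8*s^2 - 8*s + 30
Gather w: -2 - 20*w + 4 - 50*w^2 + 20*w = 2 - 50*w^2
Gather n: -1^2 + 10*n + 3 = 10*n + 2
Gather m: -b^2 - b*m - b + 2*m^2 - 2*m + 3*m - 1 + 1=-b^2 - b + 2*m^2 + m*(1 - b)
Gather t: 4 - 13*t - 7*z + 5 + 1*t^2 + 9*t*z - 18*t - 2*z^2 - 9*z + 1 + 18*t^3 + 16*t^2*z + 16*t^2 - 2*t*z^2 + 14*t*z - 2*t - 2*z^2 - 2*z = 18*t^3 + t^2*(16*z + 17) + t*(-2*z^2 + 23*z - 33) - 4*z^2 - 18*z + 10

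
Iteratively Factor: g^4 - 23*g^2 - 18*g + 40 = (g + 4)*(g^3 - 4*g^2 - 7*g + 10) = (g - 1)*(g + 4)*(g^2 - 3*g - 10) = (g - 1)*(g + 2)*(g + 4)*(g - 5)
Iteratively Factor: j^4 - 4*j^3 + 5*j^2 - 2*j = (j - 2)*(j^3 - 2*j^2 + j) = (j - 2)*(j - 1)*(j^2 - j) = (j - 2)*(j - 1)^2*(j)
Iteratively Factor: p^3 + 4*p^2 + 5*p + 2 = (p + 1)*(p^2 + 3*p + 2) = (p + 1)*(p + 2)*(p + 1)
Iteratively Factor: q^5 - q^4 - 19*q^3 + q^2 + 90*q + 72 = (q + 3)*(q^4 - 4*q^3 - 7*q^2 + 22*q + 24) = (q + 2)*(q + 3)*(q^3 - 6*q^2 + 5*q + 12) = (q - 3)*(q + 2)*(q + 3)*(q^2 - 3*q - 4) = (q - 3)*(q + 1)*(q + 2)*(q + 3)*(q - 4)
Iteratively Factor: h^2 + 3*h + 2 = (h + 1)*(h + 2)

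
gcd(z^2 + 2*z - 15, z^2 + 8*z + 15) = z + 5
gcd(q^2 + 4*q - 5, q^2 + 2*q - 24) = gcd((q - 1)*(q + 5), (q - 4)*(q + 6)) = 1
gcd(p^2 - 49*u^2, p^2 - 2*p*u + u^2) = 1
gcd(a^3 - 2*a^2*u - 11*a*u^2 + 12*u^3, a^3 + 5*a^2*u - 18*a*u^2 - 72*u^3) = -a^2 + a*u + 12*u^2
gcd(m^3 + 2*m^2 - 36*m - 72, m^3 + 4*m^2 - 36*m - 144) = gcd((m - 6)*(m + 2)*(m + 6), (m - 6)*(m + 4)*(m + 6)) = m^2 - 36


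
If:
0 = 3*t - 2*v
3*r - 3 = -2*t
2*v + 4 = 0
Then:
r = 17/9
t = -4/3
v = -2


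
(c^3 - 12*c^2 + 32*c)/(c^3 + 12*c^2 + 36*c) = (c^2 - 12*c + 32)/(c^2 + 12*c + 36)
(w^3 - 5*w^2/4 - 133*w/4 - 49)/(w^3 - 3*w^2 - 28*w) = (w + 7/4)/w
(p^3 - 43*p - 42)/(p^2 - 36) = (p^2 - 6*p - 7)/(p - 6)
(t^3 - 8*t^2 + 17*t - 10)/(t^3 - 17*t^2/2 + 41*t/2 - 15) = 2*(t - 1)/(2*t - 3)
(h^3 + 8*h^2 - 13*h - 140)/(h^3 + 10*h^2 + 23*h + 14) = (h^2 + h - 20)/(h^2 + 3*h + 2)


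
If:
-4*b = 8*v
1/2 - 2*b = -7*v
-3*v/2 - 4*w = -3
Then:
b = 1/11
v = -1/22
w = 135/176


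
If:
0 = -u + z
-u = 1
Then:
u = -1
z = -1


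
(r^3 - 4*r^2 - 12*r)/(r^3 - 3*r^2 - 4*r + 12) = r*(r - 6)/(r^2 - 5*r + 6)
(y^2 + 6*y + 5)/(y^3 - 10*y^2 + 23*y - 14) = (y^2 + 6*y + 5)/(y^3 - 10*y^2 + 23*y - 14)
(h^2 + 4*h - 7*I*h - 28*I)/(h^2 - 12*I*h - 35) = (h + 4)/(h - 5*I)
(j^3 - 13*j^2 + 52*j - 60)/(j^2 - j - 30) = (j^2 - 7*j + 10)/(j + 5)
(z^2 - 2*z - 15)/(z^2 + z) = (z^2 - 2*z - 15)/(z*(z + 1))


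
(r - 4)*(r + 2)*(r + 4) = r^3 + 2*r^2 - 16*r - 32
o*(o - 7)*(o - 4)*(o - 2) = o^4 - 13*o^3 + 50*o^2 - 56*o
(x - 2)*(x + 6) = x^2 + 4*x - 12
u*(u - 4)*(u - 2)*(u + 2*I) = u^4 - 6*u^3 + 2*I*u^3 + 8*u^2 - 12*I*u^2 + 16*I*u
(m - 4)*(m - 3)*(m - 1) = m^3 - 8*m^2 + 19*m - 12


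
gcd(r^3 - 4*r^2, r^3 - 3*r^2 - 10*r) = r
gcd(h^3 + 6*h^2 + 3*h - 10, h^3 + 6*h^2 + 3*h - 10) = h^3 + 6*h^2 + 3*h - 10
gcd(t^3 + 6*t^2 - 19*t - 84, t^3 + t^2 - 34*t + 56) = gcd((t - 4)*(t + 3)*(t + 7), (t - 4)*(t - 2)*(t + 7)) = t^2 + 3*t - 28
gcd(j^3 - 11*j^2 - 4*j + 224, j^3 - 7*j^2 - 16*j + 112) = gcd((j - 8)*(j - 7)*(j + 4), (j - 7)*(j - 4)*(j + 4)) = j^2 - 3*j - 28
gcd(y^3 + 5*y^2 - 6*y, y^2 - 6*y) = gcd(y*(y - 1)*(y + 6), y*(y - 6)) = y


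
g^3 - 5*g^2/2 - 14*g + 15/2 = (g - 5)*(g - 1/2)*(g + 3)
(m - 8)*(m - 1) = m^2 - 9*m + 8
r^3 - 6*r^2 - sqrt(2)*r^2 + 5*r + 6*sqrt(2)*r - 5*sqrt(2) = (r - 5)*(r - 1)*(r - sqrt(2))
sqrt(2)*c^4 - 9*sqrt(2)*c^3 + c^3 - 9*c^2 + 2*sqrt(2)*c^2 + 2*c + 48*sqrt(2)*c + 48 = (c - 8)*(c - 3)*(c + 2)*(sqrt(2)*c + 1)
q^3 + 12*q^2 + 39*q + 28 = (q + 1)*(q + 4)*(q + 7)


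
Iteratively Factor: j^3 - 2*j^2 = (j - 2)*(j^2) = j*(j - 2)*(j)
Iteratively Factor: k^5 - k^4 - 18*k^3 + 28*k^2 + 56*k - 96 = (k - 2)*(k^4 + k^3 - 16*k^2 - 4*k + 48) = (k - 2)*(k + 4)*(k^3 - 3*k^2 - 4*k + 12) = (k - 3)*(k - 2)*(k + 4)*(k^2 - 4) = (k - 3)*(k - 2)^2*(k + 4)*(k + 2)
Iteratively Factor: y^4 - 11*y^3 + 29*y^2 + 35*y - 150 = (y - 5)*(y^3 - 6*y^2 - y + 30) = (y - 5)*(y + 2)*(y^2 - 8*y + 15) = (y - 5)*(y - 3)*(y + 2)*(y - 5)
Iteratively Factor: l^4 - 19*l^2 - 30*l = (l + 2)*(l^3 - 2*l^2 - 15*l) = (l - 5)*(l + 2)*(l^2 + 3*l) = l*(l - 5)*(l + 2)*(l + 3)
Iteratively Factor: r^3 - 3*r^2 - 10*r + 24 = (r - 2)*(r^2 - r - 12) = (r - 2)*(r + 3)*(r - 4)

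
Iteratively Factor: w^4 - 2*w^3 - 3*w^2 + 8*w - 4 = (w - 1)*(w^3 - w^2 - 4*w + 4) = (w - 1)^2*(w^2 - 4) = (w - 1)^2*(w + 2)*(w - 2)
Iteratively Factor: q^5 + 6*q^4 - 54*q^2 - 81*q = (q + 3)*(q^4 + 3*q^3 - 9*q^2 - 27*q) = q*(q + 3)*(q^3 + 3*q^2 - 9*q - 27) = q*(q + 3)^2*(q^2 - 9) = q*(q - 3)*(q + 3)^2*(q + 3)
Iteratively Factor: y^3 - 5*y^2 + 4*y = (y - 4)*(y^2 - y) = (y - 4)*(y - 1)*(y)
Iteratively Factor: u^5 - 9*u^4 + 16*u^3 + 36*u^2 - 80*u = (u + 2)*(u^4 - 11*u^3 + 38*u^2 - 40*u) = u*(u + 2)*(u^3 - 11*u^2 + 38*u - 40) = u*(u - 4)*(u + 2)*(u^2 - 7*u + 10) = u*(u - 4)*(u - 2)*(u + 2)*(u - 5)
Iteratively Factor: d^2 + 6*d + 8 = (d + 2)*(d + 4)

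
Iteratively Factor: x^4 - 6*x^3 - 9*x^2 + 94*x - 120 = (x - 3)*(x^3 - 3*x^2 - 18*x + 40) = (x - 5)*(x - 3)*(x^2 + 2*x - 8) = (x - 5)*(x - 3)*(x + 4)*(x - 2)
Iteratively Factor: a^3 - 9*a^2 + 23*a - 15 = (a - 5)*(a^2 - 4*a + 3) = (a - 5)*(a - 3)*(a - 1)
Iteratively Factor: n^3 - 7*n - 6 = (n + 2)*(n^2 - 2*n - 3) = (n + 1)*(n + 2)*(n - 3)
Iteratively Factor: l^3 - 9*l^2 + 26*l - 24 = (l - 3)*(l^2 - 6*l + 8) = (l - 3)*(l - 2)*(l - 4)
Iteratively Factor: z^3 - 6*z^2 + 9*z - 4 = (z - 4)*(z^2 - 2*z + 1) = (z - 4)*(z - 1)*(z - 1)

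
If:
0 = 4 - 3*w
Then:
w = 4/3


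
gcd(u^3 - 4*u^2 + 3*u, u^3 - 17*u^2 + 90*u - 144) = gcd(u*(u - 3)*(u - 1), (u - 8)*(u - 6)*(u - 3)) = u - 3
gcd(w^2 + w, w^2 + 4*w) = w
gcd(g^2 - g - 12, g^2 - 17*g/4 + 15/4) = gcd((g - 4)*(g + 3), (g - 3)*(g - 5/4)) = 1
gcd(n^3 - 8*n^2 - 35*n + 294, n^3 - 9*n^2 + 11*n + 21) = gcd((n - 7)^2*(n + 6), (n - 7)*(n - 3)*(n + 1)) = n - 7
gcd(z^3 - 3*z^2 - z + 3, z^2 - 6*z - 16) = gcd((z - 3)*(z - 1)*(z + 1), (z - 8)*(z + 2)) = 1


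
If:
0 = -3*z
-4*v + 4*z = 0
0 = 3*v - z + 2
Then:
No Solution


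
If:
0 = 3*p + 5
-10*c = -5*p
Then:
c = -5/6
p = -5/3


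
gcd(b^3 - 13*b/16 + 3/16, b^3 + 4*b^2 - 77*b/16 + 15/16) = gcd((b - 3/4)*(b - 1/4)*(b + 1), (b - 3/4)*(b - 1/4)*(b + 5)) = b^2 - b + 3/16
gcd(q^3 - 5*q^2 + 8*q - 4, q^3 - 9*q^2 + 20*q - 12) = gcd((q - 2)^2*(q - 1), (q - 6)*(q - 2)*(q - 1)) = q^2 - 3*q + 2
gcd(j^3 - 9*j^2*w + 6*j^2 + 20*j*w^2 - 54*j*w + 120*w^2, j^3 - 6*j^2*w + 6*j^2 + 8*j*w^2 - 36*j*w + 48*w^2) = -j^2 + 4*j*w - 6*j + 24*w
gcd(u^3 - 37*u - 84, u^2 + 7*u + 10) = 1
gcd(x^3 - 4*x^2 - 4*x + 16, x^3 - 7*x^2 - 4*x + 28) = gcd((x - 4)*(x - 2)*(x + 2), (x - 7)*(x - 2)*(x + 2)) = x^2 - 4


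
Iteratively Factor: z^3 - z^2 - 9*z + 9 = (z + 3)*(z^2 - 4*z + 3) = (z - 1)*(z + 3)*(z - 3)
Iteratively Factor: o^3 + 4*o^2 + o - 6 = (o + 3)*(o^2 + o - 2) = (o + 2)*(o + 3)*(o - 1)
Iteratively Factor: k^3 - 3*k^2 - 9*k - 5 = (k - 5)*(k^2 + 2*k + 1) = (k - 5)*(k + 1)*(k + 1)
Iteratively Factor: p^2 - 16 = (p - 4)*(p + 4)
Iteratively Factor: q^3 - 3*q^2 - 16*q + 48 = (q + 4)*(q^2 - 7*q + 12) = (q - 4)*(q + 4)*(q - 3)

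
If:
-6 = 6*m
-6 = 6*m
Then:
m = -1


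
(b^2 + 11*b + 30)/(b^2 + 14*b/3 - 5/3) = 3*(b + 6)/(3*b - 1)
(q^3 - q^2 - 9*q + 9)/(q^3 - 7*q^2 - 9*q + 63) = (q - 1)/(q - 7)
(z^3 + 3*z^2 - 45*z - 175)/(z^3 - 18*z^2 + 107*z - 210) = (z^2 + 10*z + 25)/(z^2 - 11*z + 30)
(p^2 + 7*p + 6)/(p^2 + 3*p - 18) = (p + 1)/(p - 3)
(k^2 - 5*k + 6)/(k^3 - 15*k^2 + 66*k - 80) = (k - 3)/(k^2 - 13*k + 40)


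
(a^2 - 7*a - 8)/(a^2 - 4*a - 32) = (a + 1)/(a + 4)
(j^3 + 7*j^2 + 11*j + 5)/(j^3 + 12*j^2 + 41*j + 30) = (j + 1)/(j + 6)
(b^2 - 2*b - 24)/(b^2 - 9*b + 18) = (b + 4)/(b - 3)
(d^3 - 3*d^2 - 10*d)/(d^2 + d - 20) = d*(d^2 - 3*d - 10)/(d^2 + d - 20)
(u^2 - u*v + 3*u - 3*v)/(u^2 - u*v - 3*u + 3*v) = (u + 3)/(u - 3)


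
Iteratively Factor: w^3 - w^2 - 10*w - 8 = (w + 2)*(w^2 - 3*w - 4) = (w - 4)*(w + 2)*(w + 1)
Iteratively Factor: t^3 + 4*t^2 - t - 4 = (t + 4)*(t^2 - 1) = (t + 1)*(t + 4)*(t - 1)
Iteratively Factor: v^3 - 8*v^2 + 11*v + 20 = (v - 4)*(v^2 - 4*v - 5) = (v - 4)*(v + 1)*(v - 5)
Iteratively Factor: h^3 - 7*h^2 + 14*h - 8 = (h - 1)*(h^2 - 6*h + 8) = (h - 4)*(h - 1)*(h - 2)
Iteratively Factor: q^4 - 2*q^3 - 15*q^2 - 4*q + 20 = (q + 2)*(q^3 - 4*q^2 - 7*q + 10) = (q + 2)^2*(q^2 - 6*q + 5) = (q - 1)*(q + 2)^2*(q - 5)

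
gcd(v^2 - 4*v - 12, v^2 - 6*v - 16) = v + 2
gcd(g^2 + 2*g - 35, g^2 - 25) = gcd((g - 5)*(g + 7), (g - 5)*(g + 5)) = g - 5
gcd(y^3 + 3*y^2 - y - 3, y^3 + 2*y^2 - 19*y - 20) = y + 1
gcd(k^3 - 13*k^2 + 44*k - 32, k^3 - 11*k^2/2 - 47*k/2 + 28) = k^2 - 9*k + 8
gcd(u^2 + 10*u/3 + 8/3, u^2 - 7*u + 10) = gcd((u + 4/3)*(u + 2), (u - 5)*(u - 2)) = 1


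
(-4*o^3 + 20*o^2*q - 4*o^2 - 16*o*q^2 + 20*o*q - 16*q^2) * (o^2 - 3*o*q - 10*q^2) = -4*o^5 + 32*o^4*q - 4*o^4 - 36*o^3*q^2 + 32*o^3*q - 152*o^2*q^3 - 36*o^2*q^2 + 160*o*q^4 - 152*o*q^3 + 160*q^4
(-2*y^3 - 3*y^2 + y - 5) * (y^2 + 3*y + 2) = -2*y^5 - 9*y^4 - 12*y^3 - 8*y^2 - 13*y - 10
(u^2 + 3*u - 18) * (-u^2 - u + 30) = -u^4 - 4*u^3 + 45*u^2 + 108*u - 540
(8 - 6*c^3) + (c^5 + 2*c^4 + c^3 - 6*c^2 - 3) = c^5 + 2*c^4 - 5*c^3 - 6*c^2 + 5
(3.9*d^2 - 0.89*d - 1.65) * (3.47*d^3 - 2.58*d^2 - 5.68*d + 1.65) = 13.533*d^5 - 13.1503*d^4 - 25.5813*d^3 + 15.7472*d^2 + 7.9035*d - 2.7225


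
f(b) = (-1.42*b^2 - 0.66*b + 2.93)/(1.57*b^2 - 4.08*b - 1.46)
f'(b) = (4.08 - 3.14*b)*(-1.42*b^2 - 0.66*b + 2.93)/(1.57*b^2 - 4.08*b - 1.46)^2 + (-2.84*b - 0.66)/(1.57*b^2 - 4.08*b - 1.46)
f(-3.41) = -0.37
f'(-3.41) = 0.12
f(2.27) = 2.24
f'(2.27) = 5.29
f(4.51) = -2.40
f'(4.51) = 0.89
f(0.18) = -1.29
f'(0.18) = 2.66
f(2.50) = 4.11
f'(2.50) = 12.59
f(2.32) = 2.52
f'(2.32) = 6.19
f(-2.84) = -0.29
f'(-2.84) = 0.16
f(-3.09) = -0.33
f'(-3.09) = 0.14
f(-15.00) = -0.74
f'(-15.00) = 0.01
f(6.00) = -1.71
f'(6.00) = 0.24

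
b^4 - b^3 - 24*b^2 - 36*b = b*(b - 6)*(b + 2)*(b + 3)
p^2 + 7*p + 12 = (p + 3)*(p + 4)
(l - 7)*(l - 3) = l^2 - 10*l + 21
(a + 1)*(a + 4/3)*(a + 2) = a^3 + 13*a^2/3 + 6*a + 8/3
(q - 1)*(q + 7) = q^2 + 6*q - 7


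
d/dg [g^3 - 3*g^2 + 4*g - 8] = 3*g^2 - 6*g + 4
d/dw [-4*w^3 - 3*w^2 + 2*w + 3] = -12*w^2 - 6*w + 2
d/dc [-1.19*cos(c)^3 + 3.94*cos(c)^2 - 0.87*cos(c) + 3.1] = (3.57*cos(c)^2 - 7.88*cos(c) + 0.87)*sin(c)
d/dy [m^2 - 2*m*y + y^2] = -2*m + 2*y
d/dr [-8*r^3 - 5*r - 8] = -24*r^2 - 5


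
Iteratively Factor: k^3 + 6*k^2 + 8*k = (k + 2)*(k^2 + 4*k) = (k + 2)*(k + 4)*(k)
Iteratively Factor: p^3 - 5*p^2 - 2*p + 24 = (p - 4)*(p^2 - p - 6) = (p - 4)*(p + 2)*(p - 3)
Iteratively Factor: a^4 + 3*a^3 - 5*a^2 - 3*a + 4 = (a + 4)*(a^3 - a^2 - a + 1) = (a + 1)*(a + 4)*(a^2 - 2*a + 1) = (a - 1)*(a + 1)*(a + 4)*(a - 1)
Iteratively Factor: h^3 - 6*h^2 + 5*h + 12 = (h - 3)*(h^2 - 3*h - 4) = (h - 4)*(h - 3)*(h + 1)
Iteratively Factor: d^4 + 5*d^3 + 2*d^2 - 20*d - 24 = (d + 3)*(d^3 + 2*d^2 - 4*d - 8) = (d + 2)*(d + 3)*(d^2 - 4) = (d + 2)^2*(d + 3)*(d - 2)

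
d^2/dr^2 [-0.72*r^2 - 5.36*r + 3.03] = -1.44000000000000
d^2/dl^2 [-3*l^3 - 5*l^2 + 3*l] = -18*l - 10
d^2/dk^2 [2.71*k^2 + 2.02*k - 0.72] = 5.42000000000000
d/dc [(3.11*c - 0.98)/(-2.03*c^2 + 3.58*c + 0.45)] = (6.3133*c^2 - 3.9788*c + 4.9079)/(4.1209*c^4 - 14.5348*c^3 + 10.9894*c^2 + 3.222*c + 0.2025)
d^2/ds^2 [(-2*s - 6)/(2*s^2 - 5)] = 8*(-8*s^2*(s + 3) + 3*(s + 1)*(2*s^2 - 5))/(2*s^2 - 5)^3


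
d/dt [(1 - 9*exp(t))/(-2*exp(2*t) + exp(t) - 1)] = (-(4*exp(t) - 1)*(9*exp(t) - 1) + 18*exp(2*t) - 9*exp(t) + 9)*exp(t)/(2*exp(2*t) - exp(t) + 1)^2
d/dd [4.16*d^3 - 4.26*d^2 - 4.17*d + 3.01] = 12.48*d^2 - 8.52*d - 4.17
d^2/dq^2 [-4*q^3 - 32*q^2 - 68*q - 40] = -24*q - 64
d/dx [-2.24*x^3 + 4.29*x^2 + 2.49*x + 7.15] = -6.72*x^2 + 8.58*x + 2.49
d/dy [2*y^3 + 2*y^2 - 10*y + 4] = 6*y^2 + 4*y - 10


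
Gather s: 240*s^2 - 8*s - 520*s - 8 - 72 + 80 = 240*s^2 - 528*s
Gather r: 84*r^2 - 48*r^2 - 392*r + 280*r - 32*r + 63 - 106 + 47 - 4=36*r^2 - 144*r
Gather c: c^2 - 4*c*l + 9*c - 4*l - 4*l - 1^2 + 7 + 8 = c^2 + c*(9 - 4*l) - 8*l + 14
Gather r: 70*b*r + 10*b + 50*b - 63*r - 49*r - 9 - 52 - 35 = 60*b + r*(70*b - 112) - 96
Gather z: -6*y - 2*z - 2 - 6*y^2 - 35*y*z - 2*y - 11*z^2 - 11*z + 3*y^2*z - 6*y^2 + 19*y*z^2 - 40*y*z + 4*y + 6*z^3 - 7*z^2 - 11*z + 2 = -12*y^2 - 4*y + 6*z^3 + z^2*(19*y - 18) + z*(3*y^2 - 75*y - 24)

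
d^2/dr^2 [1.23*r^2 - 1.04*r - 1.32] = 2.46000000000000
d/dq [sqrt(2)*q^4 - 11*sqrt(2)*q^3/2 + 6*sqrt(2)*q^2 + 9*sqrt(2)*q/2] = sqrt(2)*(8*q^3 - 33*q^2 + 24*q + 9)/2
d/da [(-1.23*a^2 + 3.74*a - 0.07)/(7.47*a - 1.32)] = (-9.1881*a^2 + 3.2472*a - 4.4139)/(55.8009*a^2 - 19.7208*a + 1.7424)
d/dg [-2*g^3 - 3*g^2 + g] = -6*g^2 - 6*g + 1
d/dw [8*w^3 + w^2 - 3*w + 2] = 24*w^2 + 2*w - 3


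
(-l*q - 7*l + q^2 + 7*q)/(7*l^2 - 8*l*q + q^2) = (q + 7)/(-7*l + q)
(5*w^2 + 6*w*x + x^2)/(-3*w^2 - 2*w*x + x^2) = (5*w + x)/(-3*w + x)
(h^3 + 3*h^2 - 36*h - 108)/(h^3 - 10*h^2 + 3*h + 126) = (h + 6)/(h - 7)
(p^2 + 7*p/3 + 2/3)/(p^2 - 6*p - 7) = (3*p^2 + 7*p + 2)/(3*(p^2 - 6*p - 7))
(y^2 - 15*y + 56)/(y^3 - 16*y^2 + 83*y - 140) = (y - 8)/(y^2 - 9*y + 20)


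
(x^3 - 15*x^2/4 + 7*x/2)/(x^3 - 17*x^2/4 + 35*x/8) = 2*(x - 2)/(2*x - 5)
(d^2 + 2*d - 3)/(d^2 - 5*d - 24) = (d - 1)/(d - 8)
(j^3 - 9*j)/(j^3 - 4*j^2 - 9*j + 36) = j/(j - 4)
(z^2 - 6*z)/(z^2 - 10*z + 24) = z/(z - 4)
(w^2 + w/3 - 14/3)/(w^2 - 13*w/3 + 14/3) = (3*w + 7)/(3*w - 7)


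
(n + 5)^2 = n^2 + 10*n + 25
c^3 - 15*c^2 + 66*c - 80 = (c - 8)*(c - 5)*(c - 2)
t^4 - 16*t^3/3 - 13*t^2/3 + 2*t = t*(t - 6)*(t - 1/3)*(t + 1)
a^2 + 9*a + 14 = (a + 2)*(a + 7)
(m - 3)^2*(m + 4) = m^3 - 2*m^2 - 15*m + 36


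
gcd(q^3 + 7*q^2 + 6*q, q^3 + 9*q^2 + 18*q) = q^2 + 6*q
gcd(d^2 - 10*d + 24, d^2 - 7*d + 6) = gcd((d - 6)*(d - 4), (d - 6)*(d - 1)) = d - 6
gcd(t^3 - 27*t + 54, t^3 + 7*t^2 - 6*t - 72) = t^2 + 3*t - 18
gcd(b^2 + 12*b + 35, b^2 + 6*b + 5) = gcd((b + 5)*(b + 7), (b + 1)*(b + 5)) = b + 5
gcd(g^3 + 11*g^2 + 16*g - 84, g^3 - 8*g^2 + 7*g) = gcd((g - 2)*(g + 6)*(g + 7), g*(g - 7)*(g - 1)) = 1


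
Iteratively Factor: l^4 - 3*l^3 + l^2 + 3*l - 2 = (l + 1)*(l^3 - 4*l^2 + 5*l - 2) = (l - 2)*(l + 1)*(l^2 - 2*l + 1) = (l - 2)*(l - 1)*(l + 1)*(l - 1)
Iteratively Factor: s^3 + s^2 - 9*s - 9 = (s - 3)*(s^2 + 4*s + 3) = (s - 3)*(s + 1)*(s + 3)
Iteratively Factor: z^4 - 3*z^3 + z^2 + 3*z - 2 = (z - 1)*(z^3 - 2*z^2 - z + 2) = (z - 1)^2*(z^2 - z - 2) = (z - 1)^2*(z + 1)*(z - 2)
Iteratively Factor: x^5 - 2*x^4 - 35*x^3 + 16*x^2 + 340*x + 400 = (x + 2)*(x^4 - 4*x^3 - 27*x^2 + 70*x + 200) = (x + 2)*(x + 4)*(x^3 - 8*x^2 + 5*x + 50) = (x - 5)*(x + 2)*(x + 4)*(x^2 - 3*x - 10) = (x - 5)^2*(x + 2)*(x + 4)*(x + 2)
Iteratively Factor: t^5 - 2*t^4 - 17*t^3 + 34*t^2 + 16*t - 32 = (t - 1)*(t^4 - t^3 - 18*t^2 + 16*t + 32) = (t - 1)*(t + 1)*(t^3 - 2*t^2 - 16*t + 32) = (t - 1)*(t + 1)*(t + 4)*(t^2 - 6*t + 8) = (t - 4)*(t - 1)*(t + 1)*(t + 4)*(t - 2)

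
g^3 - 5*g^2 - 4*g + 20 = (g - 5)*(g - 2)*(g + 2)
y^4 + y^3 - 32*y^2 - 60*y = y*(y - 6)*(y + 2)*(y + 5)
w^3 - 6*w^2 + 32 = (w - 4)^2*(w + 2)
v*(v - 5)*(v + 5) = v^3 - 25*v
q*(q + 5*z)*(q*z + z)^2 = q^4*z^2 + 5*q^3*z^3 + 2*q^3*z^2 + 10*q^2*z^3 + q^2*z^2 + 5*q*z^3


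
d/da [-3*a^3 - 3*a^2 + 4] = 3*a*(-3*a - 2)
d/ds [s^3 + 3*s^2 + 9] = 3*s*(s + 2)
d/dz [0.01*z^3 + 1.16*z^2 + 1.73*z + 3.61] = 0.03*z^2 + 2.32*z + 1.73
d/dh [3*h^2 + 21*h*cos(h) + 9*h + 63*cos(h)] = -21*h*sin(h) + 6*h - 63*sin(h) + 21*cos(h) + 9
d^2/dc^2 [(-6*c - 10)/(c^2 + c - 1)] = 4*(-(2*c + 1)^2*(3*c + 5) + (9*c + 8)*(c^2 + c - 1))/(c^2 + c - 1)^3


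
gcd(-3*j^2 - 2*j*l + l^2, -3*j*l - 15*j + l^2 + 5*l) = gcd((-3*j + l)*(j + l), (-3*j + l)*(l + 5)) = 3*j - l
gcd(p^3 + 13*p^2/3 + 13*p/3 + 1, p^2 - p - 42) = 1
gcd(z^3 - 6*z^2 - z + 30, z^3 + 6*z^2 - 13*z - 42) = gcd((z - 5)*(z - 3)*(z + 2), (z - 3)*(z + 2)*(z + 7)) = z^2 - z - 6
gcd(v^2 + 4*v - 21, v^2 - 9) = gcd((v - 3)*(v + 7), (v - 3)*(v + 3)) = v - 3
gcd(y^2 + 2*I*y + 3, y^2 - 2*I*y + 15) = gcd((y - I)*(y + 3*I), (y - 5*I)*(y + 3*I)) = y + 3*I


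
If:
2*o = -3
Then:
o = -3/2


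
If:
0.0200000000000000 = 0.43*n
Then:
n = 0.05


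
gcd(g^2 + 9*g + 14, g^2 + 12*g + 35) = g + 7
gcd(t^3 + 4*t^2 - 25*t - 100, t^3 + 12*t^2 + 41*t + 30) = t + 5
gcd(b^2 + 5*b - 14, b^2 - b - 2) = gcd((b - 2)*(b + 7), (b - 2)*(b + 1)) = b - 2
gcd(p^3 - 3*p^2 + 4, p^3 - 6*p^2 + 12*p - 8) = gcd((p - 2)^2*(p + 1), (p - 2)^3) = p^2 - 4*p + 4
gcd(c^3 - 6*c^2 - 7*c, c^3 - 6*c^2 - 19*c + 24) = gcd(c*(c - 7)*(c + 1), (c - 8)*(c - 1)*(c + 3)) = 1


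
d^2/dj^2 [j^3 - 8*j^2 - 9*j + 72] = 6*j - 16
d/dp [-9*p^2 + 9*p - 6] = 9 - 18*p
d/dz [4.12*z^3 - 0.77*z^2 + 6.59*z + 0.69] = 12.36*z^2 - 1.54*z + 6.59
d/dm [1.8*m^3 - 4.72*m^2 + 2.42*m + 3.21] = 5.4*m^2 - 9.44*m + 2.42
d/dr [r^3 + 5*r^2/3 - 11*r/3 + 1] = 3*r^2 + 10*r/3 - 11/3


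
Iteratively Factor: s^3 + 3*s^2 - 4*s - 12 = (s - 2)*(s^2 + 5*s + 6) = (s - 2)*(s + 3)*(s + 2)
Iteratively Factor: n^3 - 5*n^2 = (n)*(n^2 - 5*n) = n*(n - 5)*(n)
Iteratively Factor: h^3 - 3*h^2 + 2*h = (h)*(h^2 - 3*h + 2) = h*(h - 2)*(h - 1)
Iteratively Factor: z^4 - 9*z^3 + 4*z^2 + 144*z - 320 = (z - 5)*(z^3 - 4*z^2 - 16*z + 64) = (z - 5)*(z + 4)*(z^2 - 8*z + 16) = (z - 5)*(z - 4)*(z + 4)*(z - 4)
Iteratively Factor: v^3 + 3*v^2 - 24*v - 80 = (v - 5)*(v^2 + 8*v + 16) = (v - 5)*(v + 4)*(v + 4)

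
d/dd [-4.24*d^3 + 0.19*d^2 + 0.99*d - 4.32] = -12.72*d^2 + 0.38*d + 0.99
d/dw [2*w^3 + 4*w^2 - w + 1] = 6*w^2 + 8*w - 1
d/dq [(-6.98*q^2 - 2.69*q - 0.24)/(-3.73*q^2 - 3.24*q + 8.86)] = (12.5815*q^2 - 125.476*q - 24.611)/(13.9129*q^4 + 24.1704*q^3 - 55.598*q^2 - 57.4128*q + 78.4996)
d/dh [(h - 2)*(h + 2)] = 2*h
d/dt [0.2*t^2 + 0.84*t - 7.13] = 0.4*t + 0.84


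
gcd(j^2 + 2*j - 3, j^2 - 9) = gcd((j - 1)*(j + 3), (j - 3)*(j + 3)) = j + 3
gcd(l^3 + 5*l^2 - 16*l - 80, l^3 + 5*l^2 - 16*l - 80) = l^3 + 5*l^2 - 16*l - 80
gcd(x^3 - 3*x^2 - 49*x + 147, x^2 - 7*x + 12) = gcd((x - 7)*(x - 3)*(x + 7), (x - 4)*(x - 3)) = x - 3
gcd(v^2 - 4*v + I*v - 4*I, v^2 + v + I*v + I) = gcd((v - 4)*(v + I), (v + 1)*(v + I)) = v + I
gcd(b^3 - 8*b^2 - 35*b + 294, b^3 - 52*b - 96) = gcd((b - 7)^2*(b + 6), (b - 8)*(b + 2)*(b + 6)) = b + 6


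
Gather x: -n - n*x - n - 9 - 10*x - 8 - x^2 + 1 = -2*n - x^2 + x*(-n - 10) - 16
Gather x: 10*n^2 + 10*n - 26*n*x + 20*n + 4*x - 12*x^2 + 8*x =10*n^2 + 30*n - 12*x^2 + x*(12 - 26*n)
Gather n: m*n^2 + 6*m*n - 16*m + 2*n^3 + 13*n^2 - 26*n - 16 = -16*m + 2*n^3 + n^2*(m + 13) + n*(6*m - 26) - 16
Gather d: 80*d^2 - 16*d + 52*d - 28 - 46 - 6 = 80*d^2 + 36*d - 80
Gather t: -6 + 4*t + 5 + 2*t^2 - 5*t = 2*t^2 - t - 1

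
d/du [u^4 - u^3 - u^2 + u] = 4*u^3 - 3*u^2 - 2*u + 1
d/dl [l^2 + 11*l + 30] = 2*l + 11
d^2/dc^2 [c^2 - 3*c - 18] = 2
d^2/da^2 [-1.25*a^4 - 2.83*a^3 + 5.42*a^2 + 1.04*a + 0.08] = -15.0*a^2 - 16.98*a + 10.84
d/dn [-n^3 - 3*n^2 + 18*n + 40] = -3*n^2 - 6*n + 18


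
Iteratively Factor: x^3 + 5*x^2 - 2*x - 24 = (x + 4)*(x^2 + x - 6) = (x - 2)*(x + 4)*(x + 3)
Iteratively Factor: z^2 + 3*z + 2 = (z + 2)*(z + 1)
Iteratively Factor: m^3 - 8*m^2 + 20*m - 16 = (m - 2)*(m^2 - 6*m + 8) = (m - 2)^2*(m - 4)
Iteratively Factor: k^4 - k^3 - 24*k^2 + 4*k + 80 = (k + 2)*(k^3 - 3*k^2 - 18*k + 40) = (k - 2)*(k + 2)*(k^2 - k - 20) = (k - 5)*(k - 2)*(k + 2)*(k + 4)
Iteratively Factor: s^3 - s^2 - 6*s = (s + 2)*(s^2 - 3*s) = s*(s + 2)*(s - 3)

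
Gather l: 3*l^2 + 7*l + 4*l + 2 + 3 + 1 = 3*l^2 + 11*l + 6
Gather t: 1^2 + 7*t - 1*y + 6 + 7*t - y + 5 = 14*t - 2*y + 12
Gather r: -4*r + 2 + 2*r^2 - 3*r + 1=2*r^2 - 7*r + 3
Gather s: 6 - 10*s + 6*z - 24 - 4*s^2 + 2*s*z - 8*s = -4*s^2 + s*(2*z - 18) + 6*z - 18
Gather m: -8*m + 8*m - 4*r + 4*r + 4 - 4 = 0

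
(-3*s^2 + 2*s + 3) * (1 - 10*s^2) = 30*s^4 - 20*s^3 - 33*s^2 + 2*s + 3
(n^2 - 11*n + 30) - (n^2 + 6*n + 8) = 22 - 17*n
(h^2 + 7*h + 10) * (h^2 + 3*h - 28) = h^4 + 10*h^3 + 3*h^2 - 166*h - 280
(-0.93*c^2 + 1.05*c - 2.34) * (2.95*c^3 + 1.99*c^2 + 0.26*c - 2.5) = -2.7435*c^5 + 1.2468*c^4 - 5.0553*c^3 - 2.0586*c^2 - 3.2334*c + 5.85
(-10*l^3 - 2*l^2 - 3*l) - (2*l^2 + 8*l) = -10*l^3 - 4*l^2 - 11*l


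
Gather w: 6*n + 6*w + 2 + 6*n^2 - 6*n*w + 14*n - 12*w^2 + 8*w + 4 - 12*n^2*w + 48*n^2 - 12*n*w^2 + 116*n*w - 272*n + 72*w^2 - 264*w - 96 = 54*n^2 - 252*n + w^2*(60 - 12*n) + w*(-12*n^2 + 110*n - 250) - 90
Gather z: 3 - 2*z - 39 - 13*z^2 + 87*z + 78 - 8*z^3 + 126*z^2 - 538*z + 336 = -8*z^3 + 113*z^2 - 453*z + 378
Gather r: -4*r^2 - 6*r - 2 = -4*r^2 - 6*r - 2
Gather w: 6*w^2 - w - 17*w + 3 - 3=6*w^2 - 18*w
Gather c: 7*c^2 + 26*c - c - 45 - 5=7*c^2 + 25*c - 50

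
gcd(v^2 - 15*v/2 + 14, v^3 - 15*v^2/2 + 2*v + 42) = v - 7/2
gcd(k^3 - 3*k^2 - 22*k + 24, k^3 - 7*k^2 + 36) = k - 6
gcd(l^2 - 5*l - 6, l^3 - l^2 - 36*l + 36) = l - 6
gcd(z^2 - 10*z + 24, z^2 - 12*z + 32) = z - 4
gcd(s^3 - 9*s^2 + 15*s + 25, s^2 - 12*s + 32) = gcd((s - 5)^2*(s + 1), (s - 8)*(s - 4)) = 1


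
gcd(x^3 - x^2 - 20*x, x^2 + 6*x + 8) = x + 4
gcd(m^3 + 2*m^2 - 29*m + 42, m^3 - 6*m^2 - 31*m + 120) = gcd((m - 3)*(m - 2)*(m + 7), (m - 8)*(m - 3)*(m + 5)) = m - 3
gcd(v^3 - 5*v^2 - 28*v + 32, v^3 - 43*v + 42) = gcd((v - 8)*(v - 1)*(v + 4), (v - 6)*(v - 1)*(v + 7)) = v - 1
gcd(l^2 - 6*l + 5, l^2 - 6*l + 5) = l^2 - 6*l + 5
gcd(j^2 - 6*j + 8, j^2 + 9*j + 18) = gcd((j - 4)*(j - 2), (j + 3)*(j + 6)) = 1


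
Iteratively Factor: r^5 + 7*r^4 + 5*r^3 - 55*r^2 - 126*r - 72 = (r + 2)*(r^4 + 5*r^3 - 5*r^2 - 45*r - 36) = (r + 2)*(r + 4)*(r^3 + r^2 - 9*r - 9) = (r + 1)*(r + 2)*(r + 4)*(r^2 - 9) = (r + 1)*(r + 2)*(r + 3)*(r + 4)*(r - 3)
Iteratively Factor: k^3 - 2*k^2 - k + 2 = (k - 1)*(k^2 - k - 2) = (k - 1)*(k + 1)*(k - 2)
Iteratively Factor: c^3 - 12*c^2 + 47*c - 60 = (c - 4)*(c^2 - 8*c + 15) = (c - 4)*(c - 3)*(c - 5)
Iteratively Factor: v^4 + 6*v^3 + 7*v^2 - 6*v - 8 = (v - 1)*(v^3 + 7*v^2 + 14*v + 8) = (v - 1)*(v + 1)*(v^2 + 6*v + 8) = (v - 1)*(v + 1)*(v + 2)*(v + 4)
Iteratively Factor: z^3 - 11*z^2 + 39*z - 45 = (z - 3)*(z^2 - 8*z + 15) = (z - 5)*(z - 3)*(z - 3)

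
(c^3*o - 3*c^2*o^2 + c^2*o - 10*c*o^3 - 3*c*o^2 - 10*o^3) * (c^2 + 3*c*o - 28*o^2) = c^5*o + c^4*o - 47*c^3*o^3 + 54*c^2*o^4 - 47*c^2*o^3 + 280*c*o^5 + 54*c*o^4 + 280*o^5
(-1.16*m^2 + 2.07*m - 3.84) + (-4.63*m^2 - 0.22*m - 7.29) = -5.79*m^2 + 1.85*m - 11.13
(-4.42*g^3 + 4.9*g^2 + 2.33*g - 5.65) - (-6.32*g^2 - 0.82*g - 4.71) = -4.42*g^3 + 11.22*g^2 + 3.15*g - 0.94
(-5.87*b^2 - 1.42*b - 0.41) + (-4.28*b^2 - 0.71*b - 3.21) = -10.15*b^2 - 2.13*b - 3.62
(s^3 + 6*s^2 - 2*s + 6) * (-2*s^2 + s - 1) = -2*s^5 - 11*s^4 + 9*s^3 - 20*s^2 + 8*s - 6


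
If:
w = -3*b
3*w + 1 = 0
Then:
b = 1/9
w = -1/3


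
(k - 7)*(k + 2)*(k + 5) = k^3 - 39*k - 70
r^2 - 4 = (r - 2)*(r + 2)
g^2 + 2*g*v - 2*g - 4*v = (g - 2)*(g + 2*v)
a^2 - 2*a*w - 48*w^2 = (a - 8*w)*(a + 6*w)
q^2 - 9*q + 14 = (q - 7)*(q - 2)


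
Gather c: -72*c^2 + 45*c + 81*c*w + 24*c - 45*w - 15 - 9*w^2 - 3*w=-72*c^2 + c*(81*w + 69) - 9*w^2 - 48*w - 15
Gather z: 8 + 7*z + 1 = 7*z + 9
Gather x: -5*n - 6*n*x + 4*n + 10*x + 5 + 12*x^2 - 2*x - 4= -n + 12*x^2 + x*(8 - 6*n) + 1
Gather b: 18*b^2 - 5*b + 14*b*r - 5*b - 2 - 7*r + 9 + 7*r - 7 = 18*b^2 + b*(14*r - 10)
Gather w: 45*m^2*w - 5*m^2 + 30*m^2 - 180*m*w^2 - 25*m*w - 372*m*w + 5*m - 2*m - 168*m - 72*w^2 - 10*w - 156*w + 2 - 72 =25*m^2 - 165*m + w^2*(-180*m - 72) + w*(45*m^2 - 397*m - 166) - 70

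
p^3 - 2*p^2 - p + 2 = (p - 2)*(p - 1)*(p + 1)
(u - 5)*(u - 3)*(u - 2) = u^3 - 10*u^2 + 31*u - 30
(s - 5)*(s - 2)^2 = s^3 - 9*s^2 + 24*s - 20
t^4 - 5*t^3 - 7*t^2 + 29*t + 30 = (t - 5)*(t - 3)*(t + 1)*(t + 2)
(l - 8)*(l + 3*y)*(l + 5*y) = l^3 + 8*l^2*y - 8*l^2 + 15*l*y^2 - 64*l*y - 120*y^2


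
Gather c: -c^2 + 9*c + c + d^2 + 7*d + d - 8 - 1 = -c^2 + 10*c + d^2 + 8*d - 9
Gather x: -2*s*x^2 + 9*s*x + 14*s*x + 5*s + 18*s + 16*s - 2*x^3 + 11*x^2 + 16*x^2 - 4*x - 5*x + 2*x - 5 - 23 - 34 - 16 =39*s - 2*x^3 + x^2*(27 - 2*s) + x*(23*s - 7) - 78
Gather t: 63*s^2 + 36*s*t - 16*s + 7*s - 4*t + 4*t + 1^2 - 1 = 63*s^2 + 36*s*t - 9*s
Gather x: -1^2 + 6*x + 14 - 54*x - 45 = -48*x - 32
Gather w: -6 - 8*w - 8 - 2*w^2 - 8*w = -2*w^2 - 16*w - 14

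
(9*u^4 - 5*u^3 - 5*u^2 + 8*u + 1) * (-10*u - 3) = -90*u^5 + 23*u^4 + 65*u^3 - 65*u^2 - 34*u - 3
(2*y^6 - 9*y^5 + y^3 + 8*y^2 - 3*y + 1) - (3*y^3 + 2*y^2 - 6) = 2*y^6 - 9*y^5 - 2*y^3 + 6*y^2 - 3*y + 7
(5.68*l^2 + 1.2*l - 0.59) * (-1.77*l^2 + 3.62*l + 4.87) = -10.0536*l^4 + 18.4376*l^3 + 33.0499*l^2 + 3.7082*l - 2.8733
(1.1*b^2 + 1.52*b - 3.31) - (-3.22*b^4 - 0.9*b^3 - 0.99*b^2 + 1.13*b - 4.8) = 3.22*b^4 + 0.9*b^3 + 2.09*b^2 + 0.39*b + 1.49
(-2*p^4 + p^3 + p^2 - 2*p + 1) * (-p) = 2*p^5 - p^4 - p^3 + 2*p^2 - p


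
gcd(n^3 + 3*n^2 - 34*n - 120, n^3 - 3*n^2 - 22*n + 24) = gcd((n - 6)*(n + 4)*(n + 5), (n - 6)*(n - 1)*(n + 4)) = n^2 - 2*n - 24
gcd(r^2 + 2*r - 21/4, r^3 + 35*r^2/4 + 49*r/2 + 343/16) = r + 7/2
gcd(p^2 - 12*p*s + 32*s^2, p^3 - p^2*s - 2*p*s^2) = 1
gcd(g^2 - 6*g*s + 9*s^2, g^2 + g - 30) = 1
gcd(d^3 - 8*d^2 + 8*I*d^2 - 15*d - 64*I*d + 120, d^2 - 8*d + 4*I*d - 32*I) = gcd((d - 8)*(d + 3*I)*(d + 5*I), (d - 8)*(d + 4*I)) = d - 8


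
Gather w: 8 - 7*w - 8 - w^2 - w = -w^2 - 8*w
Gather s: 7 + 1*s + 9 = s + 16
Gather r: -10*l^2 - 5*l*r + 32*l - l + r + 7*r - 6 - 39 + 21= -10*l^2 + 31*l + r*(8 - 5*l) - 24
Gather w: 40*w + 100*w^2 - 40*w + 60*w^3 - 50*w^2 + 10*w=60*w^3 + 50*w^2 + 10*w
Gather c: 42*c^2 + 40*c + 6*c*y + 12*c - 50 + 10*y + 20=42*c^2 + c*(6*y + 52) + 10*y - 30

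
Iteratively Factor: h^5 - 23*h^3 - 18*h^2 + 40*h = (h - 1)*(h^4 + h^3 - 22*h^2 - 40*h) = (h - 1)*(h + 4)*(h^3 - 3*h^2 - 10*h) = (h - 1)*(h + 2)*(h + 4)*(h^2 - 5*h) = (h - 5)*(h - 1)*(h + 2)*(h + 4)*(h)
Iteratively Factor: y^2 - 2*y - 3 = (y + 1)*(y - 3)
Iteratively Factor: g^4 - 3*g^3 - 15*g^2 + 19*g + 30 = (g - 5)*(g^3 + 2*g^2 - 5*g - 6) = (g - 5)*(g - 2)*(g^2 + 4*g + 3) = (g - 5)*(g - 2)*(g + 3)*(g + 1)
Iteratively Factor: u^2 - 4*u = (u)*(u - 4)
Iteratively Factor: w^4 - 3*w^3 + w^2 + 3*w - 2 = (w + 1)*(w^3 - 4*w^2 + 5*w - 2) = (w - 1)*(w + 1)*(w^2 - 3*w + 2) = (w - 1)^2*(w + 1)*(w - 2)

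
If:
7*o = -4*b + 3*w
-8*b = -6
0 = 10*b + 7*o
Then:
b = 3/4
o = -15/14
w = -3/2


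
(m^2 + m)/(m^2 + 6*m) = (m + 1)/(m + 6)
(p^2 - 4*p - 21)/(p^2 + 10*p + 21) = (p - 7)/(p + 7)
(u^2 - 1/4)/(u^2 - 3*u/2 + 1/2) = (u + 1/2)/(u - 1)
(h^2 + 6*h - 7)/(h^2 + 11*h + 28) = (h - 1)/(h + 4)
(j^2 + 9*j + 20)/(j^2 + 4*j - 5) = (j + 4)/(j - 1)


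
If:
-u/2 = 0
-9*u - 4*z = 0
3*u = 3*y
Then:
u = 0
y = 0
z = 0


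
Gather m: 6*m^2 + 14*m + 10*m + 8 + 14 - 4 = 6*m^2 + 24*m + 18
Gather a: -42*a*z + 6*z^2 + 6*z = -42*a*z + 6*z^2 + 6*z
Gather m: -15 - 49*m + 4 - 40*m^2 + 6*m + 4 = -40*m^2 - 43*m - 7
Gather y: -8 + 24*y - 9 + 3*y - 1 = 27*y - 18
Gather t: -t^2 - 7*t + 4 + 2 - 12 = -t^2 - 7*t - 6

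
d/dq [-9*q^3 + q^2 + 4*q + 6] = -27*q^2 + 2*q + 4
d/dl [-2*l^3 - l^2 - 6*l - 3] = -6*l^2 - 2*l - 6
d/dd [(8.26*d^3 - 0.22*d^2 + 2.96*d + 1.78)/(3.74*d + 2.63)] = (61.7848*d^3 + 64.3486*d^2 - 1.1572*d + 1.1276)/(13.9876*d^2 + 19.6724*d + 6.9169)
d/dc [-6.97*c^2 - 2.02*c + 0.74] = -13.94*c - 2.02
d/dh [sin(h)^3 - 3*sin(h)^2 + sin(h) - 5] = (3*sin(h)^2 - 6*sin(h) + 1)*cos(h)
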